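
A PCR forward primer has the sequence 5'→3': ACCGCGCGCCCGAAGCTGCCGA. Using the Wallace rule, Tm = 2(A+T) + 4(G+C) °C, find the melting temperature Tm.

Scanning the sequence gives T=1, G=7, C=10, A=4.
So N_AT = 5 and N_GC = 17.
Tm = 2×5 + 4×17 = 78°C

78°C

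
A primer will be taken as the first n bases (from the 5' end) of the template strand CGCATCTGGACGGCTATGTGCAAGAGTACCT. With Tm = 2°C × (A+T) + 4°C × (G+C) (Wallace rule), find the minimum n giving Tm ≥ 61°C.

n = 20

First 19 bases: CGCATCTGGACGGCTATGT → Tm = 60°C (< 61°C)
First 20 bases: CGCATCTGGACGGCTATGTG → Tm = 64°C (≥ 61°C)
Each additional base adds 2°C (A/T) or 4°C (G/C), so Tm is non-decreasing in n; n = 20 is the first length to reach 61°C.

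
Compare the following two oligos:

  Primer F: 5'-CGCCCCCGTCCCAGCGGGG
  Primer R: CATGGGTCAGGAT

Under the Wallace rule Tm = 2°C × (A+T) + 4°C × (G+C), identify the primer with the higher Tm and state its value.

Primer F: A+T=2, G+C=17 → Tm = 2(2)+4(17) = 72°C
Primer R: A+T=6, G+C=7 → Tm = 2(6)+4(7) = 40°C
72°C vs 40°C → primer F is higher.

Primer F, 72°C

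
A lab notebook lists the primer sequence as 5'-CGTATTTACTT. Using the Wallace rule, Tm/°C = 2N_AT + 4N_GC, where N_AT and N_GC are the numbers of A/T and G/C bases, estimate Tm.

Counting bases: T=6, C=2, G=1, A=2
A+T = 8, G+C = 3
Tm = 4·3 + 2·8 = 12 + 16 = 28°C

28°C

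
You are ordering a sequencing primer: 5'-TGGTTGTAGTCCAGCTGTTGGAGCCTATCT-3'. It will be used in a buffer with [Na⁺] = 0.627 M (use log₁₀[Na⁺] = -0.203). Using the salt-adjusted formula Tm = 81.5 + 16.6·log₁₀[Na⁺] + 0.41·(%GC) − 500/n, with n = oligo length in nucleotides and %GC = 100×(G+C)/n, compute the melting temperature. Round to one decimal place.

82.0°C

Length n = 30. Base counts: T=11, G=9, C=6, A=4
G+C = 15, so %GC = 15/30 × 100 = 50%
Salt term: 16.6 × (-0.203) = -3.37
GC term: 0.41 × 50 = 20.5; length term: −500/30 = −16.667
Tm = 81.5 + (-3.37) + 20.5 − 16.667 = 81.963 → 82.0°C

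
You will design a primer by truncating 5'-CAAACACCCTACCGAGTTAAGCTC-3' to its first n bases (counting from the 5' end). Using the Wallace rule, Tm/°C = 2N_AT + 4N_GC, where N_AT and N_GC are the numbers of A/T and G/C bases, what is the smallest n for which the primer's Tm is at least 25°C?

First 8 bases: CAAACACC → Tm = 24°C (< 25°C)
First 9 bases: CAAACACCC → Tm = 28°C (≥ 25°C)
Since every base adds ≥2°C, Tm only increases with n, so the threshold is first crossed at n = 9.

n = 9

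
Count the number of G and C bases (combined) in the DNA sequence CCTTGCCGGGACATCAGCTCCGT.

15

Counting bases: C=9, A=3, G=6, T=5
G+C = 6 + 9 = 15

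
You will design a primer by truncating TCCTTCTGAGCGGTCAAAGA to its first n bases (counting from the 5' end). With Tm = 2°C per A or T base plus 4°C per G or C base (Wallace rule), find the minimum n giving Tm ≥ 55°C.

First 18 bases: TCCTTCTGAGCGGTCAAA → Tm = 54°C (< 55°C)
First 19 bases: TCCTTCTGAGCGGTCAAAG → Tm = 58°C (≥ 55°C)
Since every base adds ≥2°C, Tm only increases with n, so the threshold is first crossed at n = 19.

n = 19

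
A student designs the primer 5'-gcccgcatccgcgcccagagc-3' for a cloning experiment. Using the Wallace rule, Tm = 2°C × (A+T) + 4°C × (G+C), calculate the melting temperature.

76°C

T=1, A=3, C=11, G=6
So N_AT = 4 and N_GC = 17.
Tm = 2×4 + 4×17 = 76°C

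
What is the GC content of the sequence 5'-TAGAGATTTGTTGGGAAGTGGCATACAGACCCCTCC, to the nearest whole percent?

50%

Counting bases: G=10, T=9, A=9, C=8
G+C = 10 + 8 = 18 out of 36 bases
%GC = 18/36 × 100 = 50% ≈ 50%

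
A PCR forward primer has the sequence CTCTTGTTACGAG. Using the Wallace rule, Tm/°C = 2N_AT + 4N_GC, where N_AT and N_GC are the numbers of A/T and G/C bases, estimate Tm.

38°C

G=3, C=3, T=5, A=2
AT pairs contribute 7, GC pairs contribute 6.
Tm = 2(7) + 4(6) = 14 + 24 = 38°C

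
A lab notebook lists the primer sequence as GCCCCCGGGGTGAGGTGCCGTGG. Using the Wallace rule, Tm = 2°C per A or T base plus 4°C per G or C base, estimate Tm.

Counting bases: G=12, T=3, A=1, C=7
So N_AT = 4 and N_GC = 19.
Tm = 2×4 + 4×19 = 84°C

84°C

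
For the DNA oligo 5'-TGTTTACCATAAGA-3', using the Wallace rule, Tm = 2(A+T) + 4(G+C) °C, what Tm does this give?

36°C

Scanning the sequence gives A=5, C=2, T=5, G=2.
A+T = 10, G+C = 4
Tm = 2(10) + 4(4) = 20 + 16 = 36°C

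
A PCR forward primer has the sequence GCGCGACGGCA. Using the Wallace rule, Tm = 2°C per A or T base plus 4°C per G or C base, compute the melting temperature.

Scanning the sequence gives T=0, A=2, C=4, G=5.
AT pairs contribute 2, GC pairs contribute 9.
Tm = 2×2 + 4×9 = 40°C

40°C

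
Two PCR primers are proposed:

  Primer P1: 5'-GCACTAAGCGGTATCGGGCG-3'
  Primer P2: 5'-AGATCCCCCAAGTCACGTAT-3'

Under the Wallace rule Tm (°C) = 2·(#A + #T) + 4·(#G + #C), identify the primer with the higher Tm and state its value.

Primer P1: A+T=7, G+C=13 → Tm = 2(7)+4(13) = 66°C
Primer P2: A+T=10, G+C=10 → Tm = 2(10)+4(10) = 60°C
66°C vs 60°C → primer P1 is higher.

Primer P1, 66°C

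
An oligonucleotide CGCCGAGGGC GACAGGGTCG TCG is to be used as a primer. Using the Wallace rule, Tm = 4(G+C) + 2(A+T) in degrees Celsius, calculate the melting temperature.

Base counts: A=3, G=11, C=7, T=2
AT pairs contribute 5, GC pairs contribute 18.
Tm = 2×5 + 4×18 = 82°C

82°C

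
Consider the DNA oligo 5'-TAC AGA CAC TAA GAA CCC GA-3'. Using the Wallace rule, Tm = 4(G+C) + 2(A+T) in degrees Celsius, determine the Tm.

58°C

Counting bases: G=3, A=9, T=2, C=6
AT pairs contribute 11, GC pairs contribute 9.
Tm = 2(11) + 4(9) = 22 + 36 = 58°C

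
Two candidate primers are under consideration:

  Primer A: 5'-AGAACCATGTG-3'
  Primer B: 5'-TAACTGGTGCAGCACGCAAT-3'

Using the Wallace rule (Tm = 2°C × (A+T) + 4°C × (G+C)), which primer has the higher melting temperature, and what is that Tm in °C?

Primer B, 60°C

Primer A: A+T=6, G+C=5 → Tm = 2(6)+4(5) = 32°C
Primer B: A+T=10, G+C=10 → Tm = 2(10)+4(10) = 60°C
32°C vs 60°C → primer B is higher.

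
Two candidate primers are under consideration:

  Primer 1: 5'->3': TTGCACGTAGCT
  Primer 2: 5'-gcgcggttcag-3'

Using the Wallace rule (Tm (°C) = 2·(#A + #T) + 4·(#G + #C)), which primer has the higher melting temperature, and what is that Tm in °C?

Primer 1: A+T=6, G+C=6 → Tm = 2(6)+4(6) = 36°C
Primer 2: A+T=3, G+C=8 → Tm = 2(3)+4(8) = 38°C
36°C vs 38°C → primer 2 is higher.

Primer 2, 38°C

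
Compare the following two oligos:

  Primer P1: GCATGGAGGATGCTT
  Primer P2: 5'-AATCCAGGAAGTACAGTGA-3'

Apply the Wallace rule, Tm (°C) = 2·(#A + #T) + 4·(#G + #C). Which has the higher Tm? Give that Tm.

Primer P1: A+T=7, G+C=8 → Tm = 2(7)+4(8) = 46°C
Primer P2: A+T=11, G+C=8 → Tm = 2(11)+4(8) = 54°C
46°C vs 54°C → primer P2 is higher.

Primer P2, 54°C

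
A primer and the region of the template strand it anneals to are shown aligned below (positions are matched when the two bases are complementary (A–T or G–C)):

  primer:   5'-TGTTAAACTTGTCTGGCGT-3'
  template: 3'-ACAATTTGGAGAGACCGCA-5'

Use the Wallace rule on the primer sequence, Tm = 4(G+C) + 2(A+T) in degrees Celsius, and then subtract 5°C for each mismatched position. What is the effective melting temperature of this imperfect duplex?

44°C

Primer base counts: A=3, T=8, G=5, C=3 → A+T=11, G+C=8
Perfect-match Tm = 2(11) + 4(8) = 22 + 32 = 54°C
Mismatches (positions where the bases are not complementary): 2 (at positions 9, 11)
Effective Tm = 54 − 2×5 = 54 − 10 = 44°C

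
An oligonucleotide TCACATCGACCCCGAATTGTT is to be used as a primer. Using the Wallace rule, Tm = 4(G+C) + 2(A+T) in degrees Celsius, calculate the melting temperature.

62°C

Counting bases: G=3, A=5, T=6, C=7
AT pairs contribute 11, GC pairs contribute 10.
Tm = 2×11 + 4×10 = 62°C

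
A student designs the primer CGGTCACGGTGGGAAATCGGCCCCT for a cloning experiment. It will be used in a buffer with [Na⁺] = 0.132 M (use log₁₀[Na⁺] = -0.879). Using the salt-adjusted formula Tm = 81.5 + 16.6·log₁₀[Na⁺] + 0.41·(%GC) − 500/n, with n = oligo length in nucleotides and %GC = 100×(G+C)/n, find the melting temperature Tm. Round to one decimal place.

Length n = 25. Scanning the sequence gives G=9, A=4, C=8, T=4.
G+C = 17, so %GC = 17/25 × 100 = 68%
Salt term: 16.6 × (-0.879) = -14.591
GC term: 0.41 × 68 = 27.88; length term: −500/25 = −20
Tm = 81.5 + (-14.591) + 27.88 − 20 = 74.789 → 74.8°C

74.8°C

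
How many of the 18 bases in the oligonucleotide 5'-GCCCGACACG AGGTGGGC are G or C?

14

A=3, G=8, T=1, C=6
G+C = 8 + 6 = 14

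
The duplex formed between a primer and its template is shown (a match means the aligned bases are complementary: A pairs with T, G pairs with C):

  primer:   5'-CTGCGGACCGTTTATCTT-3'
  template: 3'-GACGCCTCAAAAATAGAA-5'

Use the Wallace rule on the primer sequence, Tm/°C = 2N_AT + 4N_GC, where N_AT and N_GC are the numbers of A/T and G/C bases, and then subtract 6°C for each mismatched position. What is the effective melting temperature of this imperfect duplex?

36°C

Primer base counts: A=2, T=7, G=4, C=5 → A+T=9, G+C=9
Perfect-match Tm = 2(9) + 4(9) = 18 + 36 = 54°C
Mismatches (positions where the bases are not complementary): 3 (at positions 8, 9, 10)
Effective Tm = 54 − 3×6 = 54 − 18 = 36°C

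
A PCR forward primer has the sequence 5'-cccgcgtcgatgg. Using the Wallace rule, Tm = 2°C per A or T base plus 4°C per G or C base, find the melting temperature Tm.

46°C

Counting bases: T=2, A=1, G=5, C=5
A+T = 3, G+C = 10
Tm = 2(3) + 4(10) = 6 + 40 = 46°C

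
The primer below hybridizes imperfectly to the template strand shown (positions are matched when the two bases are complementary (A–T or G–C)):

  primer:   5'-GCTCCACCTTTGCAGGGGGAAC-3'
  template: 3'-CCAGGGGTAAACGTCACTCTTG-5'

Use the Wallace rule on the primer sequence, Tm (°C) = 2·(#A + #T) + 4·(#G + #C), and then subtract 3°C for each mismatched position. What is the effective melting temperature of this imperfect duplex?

57°C

Primer base counts: A=4, T=4, G=7, C=7 → A+T=8, G+C=14
Perfect-match Tm = 2(8) + 4(14) = 16 + 56 = 72°C
Mismatches (positions where the bases are not complementary): 5 (at positions 2, 6, 8, 16, 18)
Effective Tm = 72 − 5×3 = 72 − 15 = 57°C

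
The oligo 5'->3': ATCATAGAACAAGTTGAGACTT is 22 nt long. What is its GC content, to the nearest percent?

32%

Counting bases: T=6, C=3, A=9, G=4
G+C = 4 + 3 = 7 out of 22 bases
%GC = 7/22 × 100 = 31.82% ≈ 32%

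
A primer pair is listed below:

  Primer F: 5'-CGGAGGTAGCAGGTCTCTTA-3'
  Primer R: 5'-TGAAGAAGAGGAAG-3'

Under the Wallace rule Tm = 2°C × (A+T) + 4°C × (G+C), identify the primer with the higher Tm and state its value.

Primer F, 62°C

Primer F: A+T=9, G+C=11 → Tm = 2(9)+4(11) = 62°C
Primer R: A+T=8, G+C=6 → Tm = 2(8)+4(6) = 40°C
62°C vs 40°C → primer F is higher.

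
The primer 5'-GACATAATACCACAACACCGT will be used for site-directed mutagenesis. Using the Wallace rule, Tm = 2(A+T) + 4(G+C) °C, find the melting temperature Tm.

60°C

Scanning the sequence gives A=9, T=3, G=2, C=7.
AT pairs contribute 12, GC pairs contribute 9.
Tm = 2×12 + 4×9 = 60°C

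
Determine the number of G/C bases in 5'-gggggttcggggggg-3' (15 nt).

Counting bases: C=1, T=2, A=0, G=12
Total G or C: 12 + 1 = 13

13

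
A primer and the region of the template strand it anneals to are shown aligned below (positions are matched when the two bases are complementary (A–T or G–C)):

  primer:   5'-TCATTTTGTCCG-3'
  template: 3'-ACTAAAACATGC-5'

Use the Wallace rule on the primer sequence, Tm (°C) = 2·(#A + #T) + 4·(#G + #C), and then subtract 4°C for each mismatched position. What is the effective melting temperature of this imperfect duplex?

Primer base counts: A=1, T=6, G=2, C=3 → A+T=7, G+C=5
Perfect-match Tm = 2(7) + 4(5) = 14 + 20 = 34°C
Mismatches (positions where the bases are not complementary): 2 (at positions 2, 10)
Effective Tm = 34 − 2×4 = 34 − 8 = 26°C

26°C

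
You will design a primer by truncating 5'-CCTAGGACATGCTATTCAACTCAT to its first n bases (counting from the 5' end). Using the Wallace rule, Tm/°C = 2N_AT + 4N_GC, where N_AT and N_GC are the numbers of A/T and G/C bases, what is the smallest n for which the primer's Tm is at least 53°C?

First 18 bases: CCTAGGACATGCTATTCA → Tm = 52°C (< 53°C)
First 19 bases: CCTAGGACATGCTATTCAA → Tm = 54°C (≥ 53°C)
Each additional base adds 2°C (A/T) or 4°C (G/C), so Tm is non-decreasing in n; n = 19 is the first length to reach 53°C.

n = 19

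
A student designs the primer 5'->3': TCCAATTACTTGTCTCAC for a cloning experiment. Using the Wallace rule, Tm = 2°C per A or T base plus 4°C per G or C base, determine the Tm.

Counting bases: G=1, T=7, C=6, A=4
AT pairs contribute 11, GC pairs contribute 7.
Tm = 2×11 + 4×7 = 50°C

50°C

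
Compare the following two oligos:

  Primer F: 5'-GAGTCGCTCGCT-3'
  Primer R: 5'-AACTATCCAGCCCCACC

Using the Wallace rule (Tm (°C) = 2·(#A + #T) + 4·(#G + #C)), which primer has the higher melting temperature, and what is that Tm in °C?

Primer F: A+T=4, G+C=8 → Tm = 2(4)+4(8) = 40°C
Primer R: A+T=7, G+C=10 → Tm = 2(7)+4(10) = 54°C
40°C vs 54°C → primer R is higher.

Primer R, 54°C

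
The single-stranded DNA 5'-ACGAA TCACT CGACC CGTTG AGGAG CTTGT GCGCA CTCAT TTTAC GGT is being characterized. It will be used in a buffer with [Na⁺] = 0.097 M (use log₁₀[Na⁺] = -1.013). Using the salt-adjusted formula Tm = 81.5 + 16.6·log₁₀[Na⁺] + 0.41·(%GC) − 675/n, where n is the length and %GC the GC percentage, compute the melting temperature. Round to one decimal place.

Length n = 48. Scanning the sequence gives T=13, A=10, G=12, C=13.
G+C = 25, so %GC = 25/48 × 100 = 52.083%
Salt term: 16.6 × (-1.013) = -16.816
GC term: 0.41 × 52.083 = 21.354; length term: −675/48 = −14.062
Tm = 81.5 + (-16.816) + 21.354 − 14.062 = 71.976 → 72.0°C

72.0°C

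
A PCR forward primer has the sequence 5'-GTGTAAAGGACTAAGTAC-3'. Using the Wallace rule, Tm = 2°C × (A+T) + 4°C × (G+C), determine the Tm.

50°C

C=2, G=5, A=7, T=4
AT pairs contribute 11, GC pairs contribute 7.
Tm = 4·7 + 2·11 = 28 + 22 = 50°C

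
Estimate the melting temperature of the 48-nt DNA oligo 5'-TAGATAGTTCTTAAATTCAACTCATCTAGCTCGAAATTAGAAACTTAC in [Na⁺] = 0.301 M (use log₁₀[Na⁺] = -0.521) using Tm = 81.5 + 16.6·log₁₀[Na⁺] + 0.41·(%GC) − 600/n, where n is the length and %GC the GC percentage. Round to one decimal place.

Length n = 48. G=5, T=16, A=18, C=9
G+C = 14, so %GC = 14/48 × 100 = 29.167%
Salt term: 16.6 × (-0.521) = -8.649
GC term: 0.41 × 29.167 = 11.958; length term: −600/48 = −12.5
Tm = 81.5 + (-8.649) + 11.958 − 12.5 = 72.309 → 72.3°C

72.3°C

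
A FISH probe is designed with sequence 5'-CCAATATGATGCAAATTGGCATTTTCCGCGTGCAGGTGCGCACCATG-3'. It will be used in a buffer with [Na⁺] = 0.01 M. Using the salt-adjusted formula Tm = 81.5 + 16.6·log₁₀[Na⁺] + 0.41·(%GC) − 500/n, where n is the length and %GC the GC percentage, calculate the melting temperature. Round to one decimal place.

58.6°C

Length n = 47. G=12, A=11, T=12, C=12
G+C = 24, so %GC = 24/47 × 100 = 51.064%
Salt term: 16.6 × (-2) = -33.2
GC term: 0.41 × 51.064 = 20.936; length term: −500/47 = −10.638
Tm = 81.5 + (-33.2) + 20.936 − 10.638 = 58.598 → 58.6°C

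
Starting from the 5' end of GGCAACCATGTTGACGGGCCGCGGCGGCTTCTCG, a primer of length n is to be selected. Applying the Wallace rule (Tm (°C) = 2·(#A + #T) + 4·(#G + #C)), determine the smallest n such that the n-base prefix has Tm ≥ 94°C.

First 26 bases: GGCAACCATGTTGACGGGCCGCGGCG → Tm = 90°C (< 94°C)
First 27 bases: GGCAACCATGTTGACGGGCCGCGGCGG → Tm = 94°C (≥ 94°C)
Each additional base adds 2°C (A/T) or 4°C (G/C), so Tm is non-decreasing in n; n = 27 is the first length to reach 94°C.

n = 27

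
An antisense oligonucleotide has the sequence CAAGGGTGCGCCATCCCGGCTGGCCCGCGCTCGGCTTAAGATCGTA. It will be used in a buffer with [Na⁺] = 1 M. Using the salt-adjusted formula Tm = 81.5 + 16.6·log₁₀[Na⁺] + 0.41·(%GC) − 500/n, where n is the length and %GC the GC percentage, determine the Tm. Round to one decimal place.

Length n = 46. Scanning the sequence gives T=8, A=7, C=16, G=15.
G+C = 31, so %GC = 31/46 × 100 = 67.391%
Salt term: 16.6 × (0) = 0
GC term: 0.41 × 67.391 = 27.63; length term: −500/46 = −10.87
Tm = 81.5 + (0) + 27.63 − 10.87 = 98.26 → 98.3°C

98.3°C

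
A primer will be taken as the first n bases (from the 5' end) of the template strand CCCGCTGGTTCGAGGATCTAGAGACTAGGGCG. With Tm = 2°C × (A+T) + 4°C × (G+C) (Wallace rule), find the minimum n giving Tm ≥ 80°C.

First 24 bases: CCCGCTGGTTCGAGGATCTAGAGA → Tm = 76°C (< 80°C)
First 25 bases: CCCGCTGGTTCGAGGATCTAGAGAC → Tm = 80°C (≥ 80°C)
Since every base adds ≥2°C, Tm only increases with n, so the threshold is first crossed at n = 25.

n = 25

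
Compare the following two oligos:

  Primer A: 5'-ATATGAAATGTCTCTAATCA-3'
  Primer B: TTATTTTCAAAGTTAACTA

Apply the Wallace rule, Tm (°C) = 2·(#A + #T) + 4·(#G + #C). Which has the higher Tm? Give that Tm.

Primer A: A+T=15, G+C=5 → Tm = 2(15)+4(5) = 50°C
Primer B: A+T=16, G+C=3 → Tm = 2(16)+4(3) = 44°C
50°C vs 44°C → primer A is higher.

Primer A, 50°C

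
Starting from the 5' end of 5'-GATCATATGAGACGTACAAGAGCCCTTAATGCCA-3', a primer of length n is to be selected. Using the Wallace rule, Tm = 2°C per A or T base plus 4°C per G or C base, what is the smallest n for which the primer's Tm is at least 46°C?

First 16 bases: GATCATATGAGACGTA → Tm = 44°C (< 46°C)
First 17 bases: GATCATATGAGACGTAC → Tm = 48°C (≥ 46°C)
Each additional base adds 2°C (A/T) or 4°C (G/C), so Tm is non-decreasing in n; n = 17 is the first length to reach 46°C.

n = 17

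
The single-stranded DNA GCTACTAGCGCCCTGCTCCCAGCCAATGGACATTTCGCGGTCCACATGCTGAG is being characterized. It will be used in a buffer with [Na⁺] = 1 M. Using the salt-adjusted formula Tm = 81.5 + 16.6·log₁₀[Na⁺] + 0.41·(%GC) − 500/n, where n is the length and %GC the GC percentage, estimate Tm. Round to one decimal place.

Length n = 53. Scanning the sequence gives G=13, C=19, T=11, A=10.
G+C = 32, so %GC = 32/53 × 100 = 60.377%
Salt term: 16.6 × (0) = 0
GC term: 0.41 × 60.377 = 24.755; length term: −500/53 = −9.434
Tm = 81.5 + (0) + 24.755 − 9.434 = 96.821 → 96.8°C

96.8°C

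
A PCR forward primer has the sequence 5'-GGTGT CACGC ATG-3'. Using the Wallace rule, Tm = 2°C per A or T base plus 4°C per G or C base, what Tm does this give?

42°C

Scanning the sequence gives A=2, G=5, T=3, C=3.
So N_AT = 5 and N_GC = 8.
Tm = 2×5 + 4×8 = 42°C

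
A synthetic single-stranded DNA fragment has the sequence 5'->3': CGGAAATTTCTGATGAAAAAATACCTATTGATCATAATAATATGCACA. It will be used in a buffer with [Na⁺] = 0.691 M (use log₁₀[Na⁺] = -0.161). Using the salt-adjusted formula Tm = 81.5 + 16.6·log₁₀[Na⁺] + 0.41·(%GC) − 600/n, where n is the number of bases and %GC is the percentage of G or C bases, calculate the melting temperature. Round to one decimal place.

77.4°C

Length n = 48. Counting bases: C=7, A=21, T=14, G=6
G+C = 13, so %GC = 13/48 × 100 = 27.083%
Salt term: 16.6 × (-0.161) = -2.673
GC term: 0.41 × 27.083 = 11.104; length term: −600/48 = −12.5
Tm = 81.5 + (-2.673) + 11.104 − 12.5 = 77.431 → 77.4°C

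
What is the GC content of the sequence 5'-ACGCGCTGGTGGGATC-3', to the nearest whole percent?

Base counts: C=4, T=3, A=2, G=7
G+C = 7 + 4 = 11 out of 16 bases
%GC = 11/16 × 100 = 68.75% ≈ 69%

69%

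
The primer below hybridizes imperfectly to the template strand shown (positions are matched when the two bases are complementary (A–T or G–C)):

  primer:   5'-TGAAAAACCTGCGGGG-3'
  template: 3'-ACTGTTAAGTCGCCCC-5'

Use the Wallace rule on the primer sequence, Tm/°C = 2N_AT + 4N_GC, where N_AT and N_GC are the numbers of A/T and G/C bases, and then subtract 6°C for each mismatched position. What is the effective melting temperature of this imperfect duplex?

26°C

Primer base counts: A=5, T=2, G=6, C=3 → A+T=7, G+C=9
Perfect-match Tm = 2(7) + 4(9) = 14 + 36 = 50°C
Mismatches (positions where the bases are not complementary): 4 (at positions 4, 7, 8, 10)
Effective Tm = 50 − 4×6 = 50 − 24 = 26°C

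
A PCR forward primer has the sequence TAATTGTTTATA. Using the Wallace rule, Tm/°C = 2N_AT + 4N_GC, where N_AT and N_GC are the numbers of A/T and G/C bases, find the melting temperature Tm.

Counting bases: T=7, A=4, C=0, G=1
AT pairs contribute 11, GC pairs contribute 1.
Tm = 4·1 + 2·11 = 4 + 22 = 26°C

26°C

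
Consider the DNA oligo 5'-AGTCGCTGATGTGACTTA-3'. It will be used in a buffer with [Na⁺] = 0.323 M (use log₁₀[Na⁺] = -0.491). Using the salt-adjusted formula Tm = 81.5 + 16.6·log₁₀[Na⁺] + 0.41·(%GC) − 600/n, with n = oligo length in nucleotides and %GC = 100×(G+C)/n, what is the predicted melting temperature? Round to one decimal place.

58.2°C

Length n = 18. Scanning the sequence gives T=6, G=5, A=4, C=3.
G+C = 8, so %GC = 8/18 × 100 = 44.444%
Salt term: 16.6 × (-0.491) = -8.151
GC term: 0.41 × 44.444 = 18.222; length term: −600/18 = −33.333
Tm = 81.5 + (-8.151) + 18.222 − 33.333 = 58.238 → 58.2°C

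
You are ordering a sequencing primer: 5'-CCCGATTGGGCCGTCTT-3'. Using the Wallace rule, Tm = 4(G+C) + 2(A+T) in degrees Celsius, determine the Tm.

Base counts: A=1, G=5, T=5, C=6
So N_AT = 6 and N_GC = 11.
Tm = 2×6 + 4×11 = 56°C

56°C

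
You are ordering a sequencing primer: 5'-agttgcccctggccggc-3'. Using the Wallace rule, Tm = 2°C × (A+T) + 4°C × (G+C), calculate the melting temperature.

Scanning the sequence gives C=7, T=3, G=6, A=1.
AT pairs contribute 4, GC pairs contribute 13.
Tm = 2×4 + 4×13 = 60°C

60°C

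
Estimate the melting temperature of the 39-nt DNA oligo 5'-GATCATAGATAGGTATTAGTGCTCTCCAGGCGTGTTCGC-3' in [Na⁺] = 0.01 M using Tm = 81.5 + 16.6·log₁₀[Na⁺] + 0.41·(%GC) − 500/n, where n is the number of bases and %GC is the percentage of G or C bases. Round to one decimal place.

Length n = 39. Scanning the sequence gives A=8, T=12, C=8, G=11.
G+C = 19, so %GC = 19/39 × 100 = 48.718%
Salt term: 16.6 × (-2) = -33.2
GC term: 0.41 × 48.718 = 19.974; length term: −500/39 = −12.821
Tm = 81.5 + (-33.2) + 19.974 − 12.821 = 55.453 → 55.5°C

55.5°C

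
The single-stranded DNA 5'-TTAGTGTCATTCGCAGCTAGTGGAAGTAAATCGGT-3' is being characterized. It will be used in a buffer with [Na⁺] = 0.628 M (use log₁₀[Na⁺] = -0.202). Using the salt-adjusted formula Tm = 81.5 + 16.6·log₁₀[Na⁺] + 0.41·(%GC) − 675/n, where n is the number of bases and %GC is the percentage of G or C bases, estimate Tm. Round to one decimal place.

76.4°C

Length n = 35. Base counts: G=10, T=11, A=9, C=5
G+C = 15, so %GC = 15/35 × 100 = 42.857%
Salt term: 16.6 × (-0.202) = -3.353
GC term: 0.41 × 42.857 = 17.571; length term: −675/35 = −19.286
Tm = 81.5 + (-3.353) + 17.571 − 19.286 = 76.432 → 76.4°C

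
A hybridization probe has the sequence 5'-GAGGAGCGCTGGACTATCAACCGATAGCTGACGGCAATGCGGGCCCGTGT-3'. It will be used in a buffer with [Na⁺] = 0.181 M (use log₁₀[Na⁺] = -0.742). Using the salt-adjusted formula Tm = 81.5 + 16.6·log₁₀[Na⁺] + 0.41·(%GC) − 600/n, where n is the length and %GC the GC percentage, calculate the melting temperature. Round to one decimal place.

Length n = 50. Base counts: G=18, A=11, T=8, C=13
G+C = 31, so %GC = 31/50 × 100 = 62%
Salt term: 16.6 × (-0.742) = -12.317
GC term: 0.41 × 62 = 25.42; length term: −600/50 = −12
Tm = 81.5 + (-12.317) + 25.42 − 12 = 82.603 → 82.6°C

82.6°C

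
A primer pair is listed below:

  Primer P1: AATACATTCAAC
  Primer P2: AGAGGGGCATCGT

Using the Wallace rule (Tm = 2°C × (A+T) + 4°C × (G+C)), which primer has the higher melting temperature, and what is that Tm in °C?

Primer P1: A+T=9, G+C=3 → Tm = 2(9)+4(3) = 30°C
Primer P2: A+T=5, G+C=8 → Tm = 2(5)+4(8) = 42°C
30°C vs 42°C → primer P2 is higher.

Primer P2, 42°C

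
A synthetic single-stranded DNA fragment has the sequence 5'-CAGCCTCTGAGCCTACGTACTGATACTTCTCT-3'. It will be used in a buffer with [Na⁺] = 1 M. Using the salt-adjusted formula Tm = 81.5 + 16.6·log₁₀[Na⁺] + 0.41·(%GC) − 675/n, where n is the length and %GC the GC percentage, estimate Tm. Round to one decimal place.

Length n = 32. Base counts: T=10, G=5, A=6, C=11
G+C = 16, so %GC = 16/32 × 100 = 50%
Salt term: 16.6 × (0) = 0
GC term: 0.41 × 50 = 20.5; length term: −675/32 = −21.094
Tm = 81.5 + (0) + 20.5 − 21.094 = 80.906 → 80.9°C

80.9°C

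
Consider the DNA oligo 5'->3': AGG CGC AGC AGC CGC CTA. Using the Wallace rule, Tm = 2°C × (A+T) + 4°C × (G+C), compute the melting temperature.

62°C

Counting bases: G=6, C=7, T=1, A=4
A+T = 5, G+C = 13
Tm = 4·13 + 2·5 = 52 + 10 = 62°C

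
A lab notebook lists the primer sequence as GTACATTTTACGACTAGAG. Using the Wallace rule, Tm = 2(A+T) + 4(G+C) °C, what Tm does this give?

52°C

T=6, G=4, A=6, C=3
AT pairs contribute 12, GC pairs contribute 7.
Tm = 2×12 + 4×7 = 52°C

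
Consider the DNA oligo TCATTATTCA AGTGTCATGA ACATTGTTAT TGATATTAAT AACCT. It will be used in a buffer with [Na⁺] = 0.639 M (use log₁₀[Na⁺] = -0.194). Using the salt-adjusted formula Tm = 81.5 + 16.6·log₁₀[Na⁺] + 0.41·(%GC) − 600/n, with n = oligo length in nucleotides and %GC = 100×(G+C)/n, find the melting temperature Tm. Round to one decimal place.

75.0°C

Length n = 45. A=15, G=5, T=19, C=6
G+C = 11, so %GC = 11/45 × 100 = 24.444%
Salt term: 16.6 × (-0.194) = -3.22
GC term: 0.41 × 24.444 = 10.022; length term: −600/45 = −13.333
Tm = 81.5 + (-3.22) + 10.022 − 13.333 = 74.969 → 75.0°C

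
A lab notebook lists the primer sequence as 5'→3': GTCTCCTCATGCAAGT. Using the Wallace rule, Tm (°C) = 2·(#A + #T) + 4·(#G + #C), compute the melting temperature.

48°C

Counting bases: G=3, T=5, A=3, C=5
A+T = 8, G+C = 8
Tm = 2×8 + 4×8 = 48°C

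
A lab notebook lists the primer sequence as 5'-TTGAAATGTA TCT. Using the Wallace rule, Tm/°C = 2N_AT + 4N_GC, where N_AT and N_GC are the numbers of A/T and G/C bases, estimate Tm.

32°C

Counting bases: T=6, C=1, G=2, A=4
AT pairs contribute 10, GC pairs contribute 3.
Tm = 4·3 + 2·10 = 12 + 20 = 32°C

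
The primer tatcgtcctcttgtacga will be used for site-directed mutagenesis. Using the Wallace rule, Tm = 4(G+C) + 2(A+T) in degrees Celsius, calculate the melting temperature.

52°C

Base counts: T=7, C=5, G=3, A=3
A+T = 10, G+C = 8
Tm = 2×10 + 4×8 = 52°C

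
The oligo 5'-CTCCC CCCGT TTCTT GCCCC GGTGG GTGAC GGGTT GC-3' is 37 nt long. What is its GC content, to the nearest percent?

Base counts: T=10, C=14, A=1, G=12
G+C = 12 + 14 = 26 out of 37 bases
%GC = 26/37 × 100 = 70.27% ≈ 70%

70%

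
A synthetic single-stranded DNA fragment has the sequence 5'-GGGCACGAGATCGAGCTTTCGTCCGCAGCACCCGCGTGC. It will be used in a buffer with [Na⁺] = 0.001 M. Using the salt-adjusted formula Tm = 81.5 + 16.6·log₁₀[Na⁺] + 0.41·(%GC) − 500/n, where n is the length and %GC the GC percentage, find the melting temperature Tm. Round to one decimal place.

47.3°C

Length n = 39. Base counts: T=6, G=13, C=14, A=6
G+C = 27, so %GC = 27/39 × 100 = 69.231%
Salt term: 16.6 × (-3) = -49.8
GC term: 0.41 × 69.231 = 28.385; length term: −500/39 = −12.821
Tm = 81.5 + (-49.8) + 28.385 − 12.821 = 47.264 → 47.3°C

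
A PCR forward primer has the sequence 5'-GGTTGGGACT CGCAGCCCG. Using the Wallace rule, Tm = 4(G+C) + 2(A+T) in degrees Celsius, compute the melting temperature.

66°C

A=2, G=8, T=3, C=6
A+T = 5, G+C = 14
Tm = 4·14 + 2·5 = 56 + 10 = 66°C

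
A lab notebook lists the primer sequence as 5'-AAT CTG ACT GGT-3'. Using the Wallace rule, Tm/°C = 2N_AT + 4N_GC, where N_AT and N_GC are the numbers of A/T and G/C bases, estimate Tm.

Scanning the sequence gives A=3, T=4, C=2, G=3.
So N_AT = 7 and N_GC = 5.
Tm = 2(7) + 4(5) = 14 + 20 = 34°C

34°C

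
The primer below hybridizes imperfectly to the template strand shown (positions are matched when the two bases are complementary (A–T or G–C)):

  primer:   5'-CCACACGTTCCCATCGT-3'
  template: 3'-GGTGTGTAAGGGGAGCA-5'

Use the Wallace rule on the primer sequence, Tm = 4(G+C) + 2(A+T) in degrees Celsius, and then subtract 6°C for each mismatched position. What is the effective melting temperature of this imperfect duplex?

42°C

Primer base counts: A=3, T=4, G=2, C=8 → A+T=7, G+C=10
Perfect-match Tm = 2(7) + 4(10) = 14 + 40 = 54°C
Mismatches (positions where the bases are not complementary): 2 (at positions 7, 13)
Effective Tm = 54 − 2×6 = 54 − 12 = 42°C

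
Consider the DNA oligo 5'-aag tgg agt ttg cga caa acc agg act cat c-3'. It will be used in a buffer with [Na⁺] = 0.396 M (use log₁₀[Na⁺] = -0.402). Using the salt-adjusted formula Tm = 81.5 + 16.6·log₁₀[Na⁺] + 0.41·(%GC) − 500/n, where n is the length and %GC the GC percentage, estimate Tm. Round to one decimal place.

Length n = 31. Scanning the sequence gives G=8, A=10, C=7, T=6.
G+C = 15, so %GC = 15/31 × 100 = 48.387%
Salt term: 16.6 × (-0.402) = -6.673
GC term: 0.41 × 48.387 = 19.839; length term: −500/31 = −16.129
Tm = 81.5 + (-6.673) + 19.839 − 16.129 = 78.537 → 78.5°C

78.5°C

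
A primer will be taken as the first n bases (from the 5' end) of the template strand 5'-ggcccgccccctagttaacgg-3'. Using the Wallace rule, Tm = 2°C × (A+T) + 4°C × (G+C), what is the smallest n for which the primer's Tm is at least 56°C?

First 15 bases: GGCCCGCCCCCTAGT → Tm = 54°C (< 56°C)
First 16 bases: GGCCCGCCCCCTAGTT → Tm = 56°C (≥ 56°C)
Since every base adds ≥2°C, Tm only increases with n, so the threshold is first crossed at n = 16.

n = 16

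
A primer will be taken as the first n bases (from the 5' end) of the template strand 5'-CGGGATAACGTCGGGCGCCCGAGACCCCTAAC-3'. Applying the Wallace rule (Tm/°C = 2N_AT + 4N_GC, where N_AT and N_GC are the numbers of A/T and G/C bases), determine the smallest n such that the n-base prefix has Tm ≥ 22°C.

n = 7

First 6 bases: CGGGAT → Tm = 20°C (< 22°C)
First 7 bases: CGGGATA → Tm = 22°C (≥ 22°C)
Since every base adds ≥2°C, Tm only increases with n, so the threshold is first crossed at n = 7.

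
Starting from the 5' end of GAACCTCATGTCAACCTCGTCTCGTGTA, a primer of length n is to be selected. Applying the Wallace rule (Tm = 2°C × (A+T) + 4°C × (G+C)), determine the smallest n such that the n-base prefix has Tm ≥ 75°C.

n = 25

First 24 bases: GAACCTCATGTCAACCTCGTCTCG → Tm = 74°C (< 75°C)
First 25 bases: GAACCTCATGTCAACCTCGTCTCGT → Tm = 76°C (≥ 75°C)
Since every base adds ≥2°C, Tm only increases with n, so the threshold is first crossed at n = 25.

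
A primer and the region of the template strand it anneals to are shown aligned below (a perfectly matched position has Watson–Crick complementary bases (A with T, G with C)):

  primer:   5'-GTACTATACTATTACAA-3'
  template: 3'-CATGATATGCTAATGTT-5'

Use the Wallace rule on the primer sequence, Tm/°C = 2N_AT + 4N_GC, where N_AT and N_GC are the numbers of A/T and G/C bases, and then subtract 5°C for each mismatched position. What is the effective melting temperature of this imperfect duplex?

37°C

Primer base counts: A=7, T=6, G=1, C=3 → A+T=13, G+C=4
Perfect-match Tm = 2(13) + 4(4) = 26 + 16 = 42°C
Mismatches (positions where the bases are not complementary): 1 (at position 10)
Effective Tm = 42 − 1×5 = 42 − 5 = 37°C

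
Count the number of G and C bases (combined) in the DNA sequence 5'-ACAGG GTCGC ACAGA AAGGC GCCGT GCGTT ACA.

20

Base counts: T=4, C=9, A=9, G=11
Total G or C: 11 + 9 = 20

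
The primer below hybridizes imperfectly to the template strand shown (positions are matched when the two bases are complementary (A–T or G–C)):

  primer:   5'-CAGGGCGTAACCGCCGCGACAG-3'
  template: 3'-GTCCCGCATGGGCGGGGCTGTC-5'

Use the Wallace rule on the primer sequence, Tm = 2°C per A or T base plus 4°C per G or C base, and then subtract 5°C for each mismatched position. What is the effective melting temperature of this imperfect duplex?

66°C

Primer base counts: A=5, T=1, G=8, C=8 → A+T=6, G+C=16
Perfect-match Tm = 2(6) + 4(16) = 12 + 64 = 76°C
Mismatches (positions where the bases are not complementary): 2 (at positions 10, 16)
Effective Tm = 76 − 2×5 = 76 − 10 = 66°C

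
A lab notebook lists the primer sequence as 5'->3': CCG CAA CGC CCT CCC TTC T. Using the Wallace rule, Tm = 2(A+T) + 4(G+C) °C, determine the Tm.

A=2, C=11, G=2, T=4
AT pairs contribute 6, GC pairs contribute 13.
Tm = 2(6) + 4(13) = 12 + 52 = 64°C

64°C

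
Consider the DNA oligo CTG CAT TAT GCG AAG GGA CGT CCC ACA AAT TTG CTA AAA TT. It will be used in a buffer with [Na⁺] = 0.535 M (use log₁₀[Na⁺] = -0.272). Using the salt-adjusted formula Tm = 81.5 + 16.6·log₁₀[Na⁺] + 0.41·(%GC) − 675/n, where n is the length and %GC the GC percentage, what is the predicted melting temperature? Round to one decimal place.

77.5°C

Length n = 41. Counting bases: G=8, C=9, A=13, T=11
G+C = 17, so %GC = 17/41 × 100 = 41.463%
Salt term: 16.6 × (-0.272) = -4.515
GC term: 0.41 × 41.463 = 17; length term: −675/41 = −16.463
Tm = 81.5 + (-4.515) + 17 − 16.463 = 77.522 → 77.5°C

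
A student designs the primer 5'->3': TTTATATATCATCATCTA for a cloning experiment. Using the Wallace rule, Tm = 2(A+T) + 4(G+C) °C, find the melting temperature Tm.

42°C

G=0, T=9, A=6, C=3
So N_AT = 15 and N_GC = 3.
Tm = 4·3 + 2·15 = 12 + 30 = 42°C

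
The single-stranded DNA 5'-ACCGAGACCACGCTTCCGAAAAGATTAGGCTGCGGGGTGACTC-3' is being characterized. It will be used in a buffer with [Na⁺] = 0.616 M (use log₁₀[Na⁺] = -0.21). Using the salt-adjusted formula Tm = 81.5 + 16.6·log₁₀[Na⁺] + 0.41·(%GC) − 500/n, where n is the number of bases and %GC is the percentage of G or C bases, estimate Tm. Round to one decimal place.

Length n = 43. Scanning the sequence gives C=12, A=11, G=13, T=7.
G+C = 25, so %GC = 25/43 × 100 = 58.14%
Salt term: 16.6 × (-0.21) = -3.486
GC term: 0.41 × 58.14 = 23.837; length term: −500/43 = −11.628
Tm = 81.5 + (-3.486) + 23.837 − 11.628 = 90.223 → 90.2°C

90.2°C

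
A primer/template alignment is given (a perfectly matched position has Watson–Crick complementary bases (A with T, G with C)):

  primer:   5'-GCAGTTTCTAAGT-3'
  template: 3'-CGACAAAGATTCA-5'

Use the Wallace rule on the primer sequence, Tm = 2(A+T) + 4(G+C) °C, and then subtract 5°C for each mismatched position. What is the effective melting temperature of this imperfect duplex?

31°C

Primer base counts: A=3, T=5, G=3, C=2 → A+T=8, G+C=5
Perfect-match Tm = 2(8) + 4(5) = 16 + 20 = 36°C
Mismatches (positions where the bases are not complementary): 1 (at position 3)
Effective Tm = 36 − 1×5 = 36 − 5 = 31°C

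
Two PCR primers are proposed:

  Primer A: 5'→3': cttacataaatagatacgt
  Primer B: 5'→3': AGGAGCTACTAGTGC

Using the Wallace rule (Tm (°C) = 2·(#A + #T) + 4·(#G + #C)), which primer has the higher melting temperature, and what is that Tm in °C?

Primer A: A+T=14, G+C=5 → Tm = 2(14)+4(5) = 48°C
Primer B: A+T=7, G+C=8 → Tm = 2(7)+4(8) = 46°C
48°C vs 46°C → primer A is higher.

Primer A, 48°C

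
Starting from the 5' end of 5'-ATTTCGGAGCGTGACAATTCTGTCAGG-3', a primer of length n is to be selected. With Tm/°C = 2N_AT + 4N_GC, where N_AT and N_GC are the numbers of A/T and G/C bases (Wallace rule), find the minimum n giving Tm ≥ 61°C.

First 21 bases: ATTTCGGAGCGTGACAATTCT → Tm = 60°C (< 61°C)
First 22 bases: ATTTCGGAGCGTGACAATTCTG → Tm = 64°C (≥ 61°C)
Since every base adds ≥2°C, Tm only increases with n, so the threshold is first crossed at n = 22.

n = 22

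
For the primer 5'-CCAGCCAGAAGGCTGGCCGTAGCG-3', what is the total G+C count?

17

Scanning the sequence gives G=9, C=8, T=2, A=5.
Total G or C: 9 + 8 = 17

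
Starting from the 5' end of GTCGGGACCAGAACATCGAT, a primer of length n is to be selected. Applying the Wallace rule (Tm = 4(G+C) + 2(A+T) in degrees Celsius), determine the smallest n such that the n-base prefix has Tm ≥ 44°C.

n = 14

First 13 bases: GTCGGGACCAGAA → Tm = 42°C (< 44°C)
First 14 bases: GTCGGGACCAGAAC → Tm = 46°C (≥ 44°C)
Since every base adds ≥2°C, Tm only increases with n, so the threshold is first crossed at n = 14.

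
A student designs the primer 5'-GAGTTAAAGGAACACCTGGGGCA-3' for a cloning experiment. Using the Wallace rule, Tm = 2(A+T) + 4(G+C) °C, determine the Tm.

70°C

Scanning the sequence gives T=3, C=4, A=8, G=8.
So N_AT = 11 and N_GC = 12.
Tm = 4·12 + 2·11 = 48 + 22 = 70°C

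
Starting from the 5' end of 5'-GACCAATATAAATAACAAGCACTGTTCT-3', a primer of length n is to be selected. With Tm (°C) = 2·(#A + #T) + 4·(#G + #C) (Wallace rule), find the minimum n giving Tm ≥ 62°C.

n = 24

First 23 bases: GACCAATATAAATAACAAGCACT → Tm = 60°C (< 62°C)
First 24 bases: GACCAATATAAATAACAAGCACTG → Tm = 64°C (≥ 62°C)
Since every base adds ≥2°C, Tm only increases with n, so the threshold is first crossed at n = 24.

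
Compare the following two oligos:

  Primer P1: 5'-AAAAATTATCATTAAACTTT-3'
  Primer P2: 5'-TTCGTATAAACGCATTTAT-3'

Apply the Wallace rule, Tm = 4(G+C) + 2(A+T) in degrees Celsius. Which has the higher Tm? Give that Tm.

Primer P2, 48°C

Primer P1: A+T=18, G+C=2 → Tm = 2(18)+4(2) = 44°C
Primer P2: A+T=14, G+C=5 → Tm = 2(14)+4(5) = 48°C
44°C vs 48°C → primer P2 is higher.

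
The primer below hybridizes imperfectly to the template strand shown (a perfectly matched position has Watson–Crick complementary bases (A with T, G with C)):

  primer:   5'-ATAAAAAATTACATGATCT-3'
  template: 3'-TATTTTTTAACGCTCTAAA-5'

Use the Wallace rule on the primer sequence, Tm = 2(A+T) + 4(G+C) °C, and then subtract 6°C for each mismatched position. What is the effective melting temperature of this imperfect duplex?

20°C

Primer base counts: A=10, T=6, G=1, C=2 → A+T=16, G+C=3
Perfect-match Tm = 2(16) + 4(3) = 32 + 12 = 44°C
Mismatches (positions where the bases are not complementary): 4 (at positions 11, 13, 14, 18)
Effective Tm = 44 − 4×6 = 44 − 24 = 20°C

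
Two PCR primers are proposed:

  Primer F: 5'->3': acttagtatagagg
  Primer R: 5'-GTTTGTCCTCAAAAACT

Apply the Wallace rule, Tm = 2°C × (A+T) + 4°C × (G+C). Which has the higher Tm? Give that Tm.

Primer F: A+T=9, G+C=5 → Tm = 2(9)+4(5) = 38°C
Primer R: A+T=11, G+C=6 → Tm = 2(11)+4(6) = 46°C
38°C vs 46°C → primer R is higher.

Primer R, 46°C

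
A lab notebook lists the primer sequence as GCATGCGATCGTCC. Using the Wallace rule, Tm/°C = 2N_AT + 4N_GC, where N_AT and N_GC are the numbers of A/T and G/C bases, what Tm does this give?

T=3, G=4, A=2, C=5
A+T = 5, G+C = 9
Tm = 4·9 + 2·5 = 36 + 10 = 46°C

46°C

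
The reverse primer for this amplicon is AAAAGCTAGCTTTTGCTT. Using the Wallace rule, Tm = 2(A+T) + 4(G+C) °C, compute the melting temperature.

Scanning the sequence gives A=5, T=7, G=3, C=3.
AT pairs contribute 12, GC pairs contribute 6.
Tm = 2(12) + 4(6) = 24 + 24 = 48°C

48°C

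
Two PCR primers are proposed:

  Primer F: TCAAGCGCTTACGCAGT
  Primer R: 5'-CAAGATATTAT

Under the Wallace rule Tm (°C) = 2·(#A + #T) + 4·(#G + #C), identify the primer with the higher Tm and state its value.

Primer F, 52°C

Primer F: A+T=8, G+C=9 → Tm = 2(8)+4(9) = 52°C
Primer R: A+T=9, G+C=2 → Tm = 2(9)+4(2) = 26°C
52°C vs 26°C → primer F is higher.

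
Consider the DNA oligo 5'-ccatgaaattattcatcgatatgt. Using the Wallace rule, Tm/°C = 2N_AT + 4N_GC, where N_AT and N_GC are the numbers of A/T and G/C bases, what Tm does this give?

Counting bases: C=4, T=9, G=3, A=8
A+T = 17, G+C = 7
Tm = 2×17 + 4×7 = 62°C

62°C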